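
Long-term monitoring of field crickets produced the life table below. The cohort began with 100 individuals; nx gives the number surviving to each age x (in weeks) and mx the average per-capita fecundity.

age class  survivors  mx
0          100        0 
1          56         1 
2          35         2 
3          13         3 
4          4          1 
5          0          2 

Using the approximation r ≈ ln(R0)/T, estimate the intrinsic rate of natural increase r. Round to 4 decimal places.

0.2695

lx = nx/n0 = nx/100: 1, 0.56, 0.35, 0.13, 0.04, 0
R0 = Σ lx·mx = 0 + 0.56 + 0.7 + 0.39 + 0.04 + 0 = 1.69
Σ x·lx·mx = 3.29; T = 3.29/1.69 = 1.94675…
r ≈ ln(R0)/T = ln(1.69)/1.94675… = 0.269541… → 0.2695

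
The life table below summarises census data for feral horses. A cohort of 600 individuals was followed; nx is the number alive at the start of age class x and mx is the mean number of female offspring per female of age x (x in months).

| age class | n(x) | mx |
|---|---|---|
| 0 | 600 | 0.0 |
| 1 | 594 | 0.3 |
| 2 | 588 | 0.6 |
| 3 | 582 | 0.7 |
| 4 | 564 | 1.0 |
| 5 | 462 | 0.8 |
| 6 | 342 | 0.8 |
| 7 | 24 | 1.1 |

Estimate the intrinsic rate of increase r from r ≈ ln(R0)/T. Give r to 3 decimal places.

lx = nx/n0 = nx/600: 1, 0.99, 0.98, 0.97, 0.94, 0.77, 0.57, 0.04
R0 = Σ lx·mx = 0 + 0.297 + 0.588 + 0.679 + 0.94 + 0.616 + 0.456 + 0.044 = 3.62
Σ x·lx·mx = 13.394; T = 13.394/3.62 = 3.7
r ≈ ln(R0)/T = ln(3.62)/3.7 = 0.3477… → 0.348

0.348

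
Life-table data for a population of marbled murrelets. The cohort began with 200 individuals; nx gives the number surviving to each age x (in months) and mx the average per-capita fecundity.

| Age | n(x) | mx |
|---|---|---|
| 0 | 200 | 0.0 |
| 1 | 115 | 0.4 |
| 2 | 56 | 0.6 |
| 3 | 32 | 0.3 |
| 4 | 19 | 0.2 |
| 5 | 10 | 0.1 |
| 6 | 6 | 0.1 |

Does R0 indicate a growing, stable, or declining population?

lx = nx/n0 = nx/200: 1, 0.575, 0.28, 0.16, 0.095, 0.05, 0.03
R0 = Σ lx·mx = 0 + 0.23 + 0.168 + 0.048 + 0.019 + 0.005 + 0.003 = 0.473
R0 < 1, so the population is declining.

declining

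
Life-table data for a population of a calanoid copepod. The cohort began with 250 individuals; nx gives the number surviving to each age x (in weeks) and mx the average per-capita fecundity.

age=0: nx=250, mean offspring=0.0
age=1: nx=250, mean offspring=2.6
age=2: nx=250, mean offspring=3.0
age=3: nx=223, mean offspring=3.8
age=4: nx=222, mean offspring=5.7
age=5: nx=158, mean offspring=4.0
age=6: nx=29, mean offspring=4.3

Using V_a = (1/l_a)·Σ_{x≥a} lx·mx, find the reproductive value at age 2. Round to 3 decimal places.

lx = nx/n0 = nx/250: 1, 1, 1, 0.892, 0.888, 0.632, 0.116
lx·mx for x ≥ 2: 3, 3.3896, 5.0616, 2.528, 0.4988 → sum = 14.478
V_2 = 14.478 / l_2 = 14.478 / 1 = 14.478 → 14.478

14.478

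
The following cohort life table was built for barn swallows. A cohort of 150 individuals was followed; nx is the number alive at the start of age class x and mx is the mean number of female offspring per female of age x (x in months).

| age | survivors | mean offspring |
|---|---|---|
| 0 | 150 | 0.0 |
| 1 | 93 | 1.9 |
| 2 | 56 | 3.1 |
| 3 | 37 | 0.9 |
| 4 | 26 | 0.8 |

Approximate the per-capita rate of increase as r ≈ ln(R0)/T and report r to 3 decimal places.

lx = nx/n0 = nx/150: 1, 0.62, 0.37333…, 0.24667…, 0.17333…
R0 = Σ lx·mx = 0 + 1.178 + 1.15733… + 0.222… + 0.13867… = 2.696…
Σ x·lx·mx = 4.713333…; T = 4.713333…/2.696… = 1.74827…
r ≈ ln(R0)/T = ln(2.696…)/1.74827… = 0.56729… → 0.567

0.567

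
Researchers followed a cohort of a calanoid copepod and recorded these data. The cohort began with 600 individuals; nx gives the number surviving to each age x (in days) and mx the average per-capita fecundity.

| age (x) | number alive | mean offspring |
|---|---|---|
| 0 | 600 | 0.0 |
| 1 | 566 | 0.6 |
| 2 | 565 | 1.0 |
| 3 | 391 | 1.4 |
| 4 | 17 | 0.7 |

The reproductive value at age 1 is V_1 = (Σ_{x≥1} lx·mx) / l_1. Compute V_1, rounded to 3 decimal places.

2.586

lx = nx/n0 = nx/600: 1, 0.94333…, 0.94167…, 0.65167…, 0.02833…
lx·mx for x ≥ 1: 0.566…, 0.941667…, 0.912333…, 0.019833… → sum = 2.439833…
V_1 = 2.439833… / l_1 = 2.439833… / 0.943333… = 2.586396… → 2.586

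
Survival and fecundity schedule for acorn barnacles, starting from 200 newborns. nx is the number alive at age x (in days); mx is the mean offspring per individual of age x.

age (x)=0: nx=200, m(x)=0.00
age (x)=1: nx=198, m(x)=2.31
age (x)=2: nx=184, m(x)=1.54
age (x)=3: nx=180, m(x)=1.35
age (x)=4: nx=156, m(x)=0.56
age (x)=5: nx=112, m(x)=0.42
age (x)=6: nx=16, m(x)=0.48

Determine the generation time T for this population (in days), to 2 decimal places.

2.12

lx = nx/n0 = nx/200: 1, 0.99, 0.92, 0.9, 0.78, 0.56, 0.08
lx·mx: 0, 2.2869, 1.4168, 1.215, 0.4368, 0.2352, 0.0384 → R0 = 5.6291
x·lx·mx: 0, 2.2869, 2.8336, 3.645, 1.7472, 1.176, 0.2304 → Σ = 11.9191
T = 11.9191 / 5.6291 = 2.117408… → 2.12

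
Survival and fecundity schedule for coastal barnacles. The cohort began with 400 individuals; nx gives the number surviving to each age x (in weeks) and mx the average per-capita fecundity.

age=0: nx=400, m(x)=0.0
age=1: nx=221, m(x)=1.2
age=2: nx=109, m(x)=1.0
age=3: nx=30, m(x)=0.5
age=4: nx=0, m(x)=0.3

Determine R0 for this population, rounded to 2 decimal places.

lx = nx/n0 = nx/400: 1, 0.5525, 0.2725, 0.075, 0
lx·mx by age: 0, 0.663, 0.2725, 0.0375, 0
R0 = Σ lx·mx = 0.973 → 0.97

0.97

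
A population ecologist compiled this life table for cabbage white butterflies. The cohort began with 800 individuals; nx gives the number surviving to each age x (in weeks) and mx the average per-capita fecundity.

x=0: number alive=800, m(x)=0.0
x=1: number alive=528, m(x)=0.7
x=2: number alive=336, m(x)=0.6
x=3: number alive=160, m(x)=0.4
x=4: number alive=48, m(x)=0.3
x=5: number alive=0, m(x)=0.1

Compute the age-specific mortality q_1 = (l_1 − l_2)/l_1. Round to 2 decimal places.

lx = nx/n0 = nx/800: 1, 0.66, 0.42, 0.2, 0.06, 0
q_1 = (l_1 − l_2) / l_1 = (0.66 − 0.42) / 0.66
     = 0.24 / 0.66 = 0.363636… → 0.36

0.36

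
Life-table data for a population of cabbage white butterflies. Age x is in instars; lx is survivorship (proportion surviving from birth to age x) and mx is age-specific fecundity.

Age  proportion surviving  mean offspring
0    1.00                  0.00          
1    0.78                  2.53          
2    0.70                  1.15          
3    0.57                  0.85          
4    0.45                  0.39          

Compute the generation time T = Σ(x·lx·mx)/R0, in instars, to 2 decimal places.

lx·mx: 0, 1.9734, 0.805, 0.4845, 0.1755 → R0 = 3.4384
x·lx·mx: 0, 1.9734, 1.61, 1.4535, 0.702 → Σ = 5.7389
T = 5.7389 / 3.4384 = 1.669061… → 1.67

1.67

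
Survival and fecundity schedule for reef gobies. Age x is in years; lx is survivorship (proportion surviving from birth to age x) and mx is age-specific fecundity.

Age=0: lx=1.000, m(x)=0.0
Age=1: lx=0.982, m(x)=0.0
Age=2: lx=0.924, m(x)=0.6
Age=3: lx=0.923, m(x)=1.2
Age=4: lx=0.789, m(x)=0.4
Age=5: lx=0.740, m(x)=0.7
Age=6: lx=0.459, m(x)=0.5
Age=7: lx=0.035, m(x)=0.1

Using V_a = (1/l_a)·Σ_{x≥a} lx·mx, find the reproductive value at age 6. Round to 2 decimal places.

lx·mx for x ≥ 6: 0.2295, 0.0035 → sum = 0.233
V_6 = 0.233 / l_6 = 0.233 / 0.459 = 0.507625… → 0.51

0.51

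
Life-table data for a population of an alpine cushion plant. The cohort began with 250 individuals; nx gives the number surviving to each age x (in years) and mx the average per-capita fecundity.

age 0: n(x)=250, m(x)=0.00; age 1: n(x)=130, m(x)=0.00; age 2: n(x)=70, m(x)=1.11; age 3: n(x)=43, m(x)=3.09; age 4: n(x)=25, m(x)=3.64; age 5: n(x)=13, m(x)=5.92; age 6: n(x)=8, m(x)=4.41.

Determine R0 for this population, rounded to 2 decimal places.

1.66

lx = nx/n0 = nx/250: 1, 0.52, 0.28, 0.172, 0.1, 0.052, 0.032
lx·mx by age: 0, 0, 0.3108, 0.53148, 0.364, 0.30784, 0.14112
R0 = Σ lx·mx = 1.65524 → 1.66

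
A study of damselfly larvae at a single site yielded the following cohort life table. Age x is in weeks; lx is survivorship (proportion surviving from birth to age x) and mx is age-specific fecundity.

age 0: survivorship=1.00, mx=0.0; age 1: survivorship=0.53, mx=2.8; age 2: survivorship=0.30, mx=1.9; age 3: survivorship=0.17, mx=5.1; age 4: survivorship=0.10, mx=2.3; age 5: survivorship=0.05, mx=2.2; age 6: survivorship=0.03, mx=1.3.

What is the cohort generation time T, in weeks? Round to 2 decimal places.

2.10

lx·mx: 0, 1.484, 0.57, 0.867, 0.23, 0.11, 0.039 → R0 = 3.3
x·lx·mx: 0, 1.484, 1.14, 2.601, 0.92, 0.55, 0.234 → Σ = 6.929
T = 6.929 / 3.3 = 2.099697… → 2.10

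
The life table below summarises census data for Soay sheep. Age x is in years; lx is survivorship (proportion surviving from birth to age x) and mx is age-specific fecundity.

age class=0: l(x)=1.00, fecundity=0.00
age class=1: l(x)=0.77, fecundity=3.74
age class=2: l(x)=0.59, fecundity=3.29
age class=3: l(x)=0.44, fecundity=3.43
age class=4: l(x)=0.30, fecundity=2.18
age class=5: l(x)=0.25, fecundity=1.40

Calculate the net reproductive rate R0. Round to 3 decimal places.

7.334

lx·mx by age: 0, 2.8798, 1.9411, 1.5092, 0.654, 0.35
R0 = Σ lx·mx = 7.3341 → 7.334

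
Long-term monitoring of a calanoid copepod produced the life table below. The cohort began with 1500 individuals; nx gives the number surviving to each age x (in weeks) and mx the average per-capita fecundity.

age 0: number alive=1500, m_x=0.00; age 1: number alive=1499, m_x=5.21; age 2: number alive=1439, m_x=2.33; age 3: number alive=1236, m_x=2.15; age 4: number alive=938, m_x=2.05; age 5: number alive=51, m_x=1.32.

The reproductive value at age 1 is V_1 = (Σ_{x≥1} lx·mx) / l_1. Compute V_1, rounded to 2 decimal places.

10.55

lx = nx/n0 = nx/1500: 1, 0.99933…, 0.95933…, 0.824, 0.62533…, 0.034
lx·mx for x ≥ 1: 5.206527…, 2.235247…, 1.7716, 1.281933…, 0.04488 → sum = 10.540187…
V_1 = 10.540187… / l_1 = 10.540187… / 0.999333… = 10.547218… → 10.55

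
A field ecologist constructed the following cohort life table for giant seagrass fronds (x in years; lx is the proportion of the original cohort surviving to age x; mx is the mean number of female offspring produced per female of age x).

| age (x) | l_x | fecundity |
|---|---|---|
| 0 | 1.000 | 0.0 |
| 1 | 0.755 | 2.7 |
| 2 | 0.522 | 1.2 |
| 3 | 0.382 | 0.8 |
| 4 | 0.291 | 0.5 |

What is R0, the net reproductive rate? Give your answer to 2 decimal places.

3.12

lx·mx by age: 0, 2.0385, 0.6264, 0.3056, 0.1455
R0 = Σ lx·mx = 3.116 → 3.12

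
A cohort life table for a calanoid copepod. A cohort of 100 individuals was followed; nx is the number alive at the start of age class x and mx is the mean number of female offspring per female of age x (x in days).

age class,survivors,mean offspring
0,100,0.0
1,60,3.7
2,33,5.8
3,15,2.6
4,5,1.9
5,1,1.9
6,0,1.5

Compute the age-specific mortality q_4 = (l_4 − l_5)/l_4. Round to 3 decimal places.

lx = nx/n0 = nx/100: 1, 0.6, 0.33, 0.15, 0.05, 0.01, 0
q_4 = (l_4 − l_5) / l_4 = (0.05 − 0.01) / 0.05
     = 0.04 / 0.05 = 0.8 → 0.800

0.800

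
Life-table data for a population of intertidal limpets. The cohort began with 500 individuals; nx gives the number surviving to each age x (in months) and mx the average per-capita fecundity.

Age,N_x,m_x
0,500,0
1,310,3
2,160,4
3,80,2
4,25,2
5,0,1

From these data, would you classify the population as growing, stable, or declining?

growing

lx = nx/n0 = nx/500: 1, 0.62, 0.32, 0.16, 0.05, 0
R0 = Σ lx·mx = 0 + 1.86 + 1.28 + 0.32 + 0.1 + 0 = 3.56
R0 > 1, so the population is growing.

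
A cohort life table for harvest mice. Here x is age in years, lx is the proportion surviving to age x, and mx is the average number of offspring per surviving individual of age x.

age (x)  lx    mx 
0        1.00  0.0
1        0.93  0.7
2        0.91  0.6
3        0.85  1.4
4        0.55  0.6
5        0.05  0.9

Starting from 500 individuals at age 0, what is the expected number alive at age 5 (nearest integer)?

Expected survivors = N0 · l_5 = 500 × 0.05 = 25 → 25

25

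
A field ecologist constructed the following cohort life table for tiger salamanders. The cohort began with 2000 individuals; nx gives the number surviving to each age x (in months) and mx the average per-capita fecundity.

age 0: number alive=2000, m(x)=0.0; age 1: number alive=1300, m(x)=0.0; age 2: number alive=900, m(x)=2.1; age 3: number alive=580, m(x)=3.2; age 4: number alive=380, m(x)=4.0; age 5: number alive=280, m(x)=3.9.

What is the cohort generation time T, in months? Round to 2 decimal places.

lx = nx/n0 = nx/2000: 1, 0.65, 0.45, 0.29, 0.19, 0.14
lx·mx: 0, 0, 0.945, 0.928, 0.76, 0.546 → R0 = 3.179
x·lx·mx: 0, 0, 1.89, 2.784, 3.04, 2.73 → Σ = 10.444
T = 10.444 / 3.179 = 3.28531… → 3.29

3.29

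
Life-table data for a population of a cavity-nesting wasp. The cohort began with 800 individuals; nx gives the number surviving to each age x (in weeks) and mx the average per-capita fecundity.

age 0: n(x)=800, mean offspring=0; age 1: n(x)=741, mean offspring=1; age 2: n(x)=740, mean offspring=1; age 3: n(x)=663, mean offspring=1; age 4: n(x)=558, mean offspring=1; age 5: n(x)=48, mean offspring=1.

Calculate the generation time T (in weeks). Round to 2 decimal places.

2.43

lx = nx/n0 = nx/800: 1, 0.92625, 0.925, 0.82875, 0.6975, 0.06
lx·mx: 0, 0.92625, 0.925, 0.82875, 0.6975, 0.06 → R0 = 3.4375
x·lx·mx: 0, 0.92625, 1.85, 2.48625, 2.79, 0.3 → Σ = 8.3525
T = 8.3525 / 3.4375 = 2.429818… → 2.43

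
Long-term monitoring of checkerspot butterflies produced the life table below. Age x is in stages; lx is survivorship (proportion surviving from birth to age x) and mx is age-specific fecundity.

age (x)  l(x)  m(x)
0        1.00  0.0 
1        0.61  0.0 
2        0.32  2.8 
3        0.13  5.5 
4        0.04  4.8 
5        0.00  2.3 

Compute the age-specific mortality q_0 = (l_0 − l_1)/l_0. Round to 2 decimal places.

0.39

q_0 = (l_0 − l_1) / l_0 = (1 − 0.61) / 1
     = 0.39 / 1 = 0.39 → 0.39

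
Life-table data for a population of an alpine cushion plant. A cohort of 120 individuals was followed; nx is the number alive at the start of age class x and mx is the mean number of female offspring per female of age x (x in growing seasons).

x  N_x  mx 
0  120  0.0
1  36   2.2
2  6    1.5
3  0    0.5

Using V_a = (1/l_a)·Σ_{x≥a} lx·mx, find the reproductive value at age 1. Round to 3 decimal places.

lx = nx/n0 = nx/120: 1, 0.3, 0.05, 0
lx·mx for x ≥ 1: 0.66, 0.075, 0 → sum = 0.735
V_1 = 0.735 / l_1 = 0.735 / 0.3 = 2.45 → 2.450

2.450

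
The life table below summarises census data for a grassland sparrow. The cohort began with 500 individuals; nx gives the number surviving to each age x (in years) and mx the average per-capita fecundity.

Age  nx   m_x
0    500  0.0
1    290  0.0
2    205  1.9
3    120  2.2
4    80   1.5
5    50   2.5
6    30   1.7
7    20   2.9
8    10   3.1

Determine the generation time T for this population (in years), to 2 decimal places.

lx = nx/n0 = nx/500: 1, 0.58, 0.41, 0.24, 0.16, 0.1, 0.06, 0.04, 0.02
lx·mx: 0, 0, 0.779, 0.528, 0.24, 0.25, 0.102, 0.116, 0.062 → R0 = 2.077
x·lx·mx: 0, 0, 1.558, 1.584, 0.96, 1.25, 0.612, 0.812, 0.496 → Σ = 7.272
T = 7.272 / 2.077 = 3.501204… → 3.50

3.50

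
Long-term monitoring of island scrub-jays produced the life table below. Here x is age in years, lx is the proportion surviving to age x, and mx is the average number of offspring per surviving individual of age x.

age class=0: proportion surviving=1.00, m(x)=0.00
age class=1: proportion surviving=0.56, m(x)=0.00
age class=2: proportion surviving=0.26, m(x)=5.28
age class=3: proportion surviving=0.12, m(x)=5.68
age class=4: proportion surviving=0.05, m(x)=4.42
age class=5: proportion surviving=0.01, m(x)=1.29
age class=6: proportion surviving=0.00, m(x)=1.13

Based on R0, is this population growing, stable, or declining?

growing

R0 = Σ lx·mx = 0 + 0 + 1.3728 + 0.6816 + 0.221 + 0.0129 + 0 = 2.2883
R0 > 1, so the population is growing.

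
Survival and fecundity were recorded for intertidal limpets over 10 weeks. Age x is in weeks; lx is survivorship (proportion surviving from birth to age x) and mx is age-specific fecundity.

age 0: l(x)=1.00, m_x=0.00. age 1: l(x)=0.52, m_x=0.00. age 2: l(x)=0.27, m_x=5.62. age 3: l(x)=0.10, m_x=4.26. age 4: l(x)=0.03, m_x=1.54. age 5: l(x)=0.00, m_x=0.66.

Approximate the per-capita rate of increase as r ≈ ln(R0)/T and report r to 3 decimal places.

0.304

R0 = Σ lx·mx = 0 + 0 + 1.5174 + 0.426 + 0.0462 + 0 = 1.9896
Σ x·lx·mx = 4.4976; T = 4.4976/1.9896 = 2.26055…
r ≈ ln(R0)/T = ln(1.9896)/2.26055… = 0.30432… → 0.304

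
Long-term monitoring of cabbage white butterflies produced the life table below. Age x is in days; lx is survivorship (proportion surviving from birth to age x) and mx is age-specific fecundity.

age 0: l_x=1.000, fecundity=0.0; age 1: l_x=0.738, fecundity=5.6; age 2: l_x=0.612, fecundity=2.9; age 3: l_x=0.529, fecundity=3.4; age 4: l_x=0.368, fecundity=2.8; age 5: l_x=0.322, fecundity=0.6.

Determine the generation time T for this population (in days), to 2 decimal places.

2.03

lx·mx: 0, 4.1328, 1.7748, 1.7986, 1.0304, 0.1932 → R0 = 8.9298
x·lx·mx: 0, 4.1328, 3.5496, 5.3958, 4.1216, 0.966 → Σ = 18.1658
T = 18.1658 / 8.9298 = 2.03429… → 2.03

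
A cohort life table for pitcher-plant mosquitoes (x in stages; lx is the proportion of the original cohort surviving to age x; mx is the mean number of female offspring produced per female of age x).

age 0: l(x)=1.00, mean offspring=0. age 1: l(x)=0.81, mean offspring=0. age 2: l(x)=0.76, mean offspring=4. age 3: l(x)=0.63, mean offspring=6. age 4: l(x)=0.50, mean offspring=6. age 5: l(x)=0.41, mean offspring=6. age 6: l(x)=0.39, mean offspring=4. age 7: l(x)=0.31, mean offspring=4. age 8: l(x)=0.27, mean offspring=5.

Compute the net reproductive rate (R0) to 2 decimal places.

16.43

lx·mx by age: 0, 0, 3.04, 3.78, 3, 2.46, 1.56, 1.24, 1.35
R0 = Σ lx·mx = 16.43 → 16.43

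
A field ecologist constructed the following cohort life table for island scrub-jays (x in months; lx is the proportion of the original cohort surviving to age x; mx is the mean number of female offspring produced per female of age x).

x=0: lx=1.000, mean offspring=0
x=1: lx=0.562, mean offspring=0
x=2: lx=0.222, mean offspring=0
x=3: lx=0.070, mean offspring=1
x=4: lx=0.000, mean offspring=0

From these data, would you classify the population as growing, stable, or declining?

R0 = Σ lx·mx = 0 + 0 + 0 + 0.07 + 0 = 0.07
R0 < 1, so the population is declining.

declining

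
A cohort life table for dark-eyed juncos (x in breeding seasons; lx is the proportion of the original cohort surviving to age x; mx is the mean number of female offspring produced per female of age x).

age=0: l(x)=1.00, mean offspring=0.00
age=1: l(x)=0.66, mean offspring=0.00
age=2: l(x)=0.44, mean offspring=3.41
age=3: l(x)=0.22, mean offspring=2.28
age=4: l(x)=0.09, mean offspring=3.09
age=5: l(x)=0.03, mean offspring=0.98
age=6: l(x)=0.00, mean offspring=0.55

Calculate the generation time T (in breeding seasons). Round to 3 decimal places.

2.496

lx·mx: 0, 0, 1.5004, 0.5016, 0.2781, 0.0294, 0 → R0 = 2.3095
x·lx·mx: 0, 0, 3.0008, 1.5048, 1.1124, 0.147, 0 → Σ = 5.765
T = 5.765 / 2.3095 = 2.496211… → 2.496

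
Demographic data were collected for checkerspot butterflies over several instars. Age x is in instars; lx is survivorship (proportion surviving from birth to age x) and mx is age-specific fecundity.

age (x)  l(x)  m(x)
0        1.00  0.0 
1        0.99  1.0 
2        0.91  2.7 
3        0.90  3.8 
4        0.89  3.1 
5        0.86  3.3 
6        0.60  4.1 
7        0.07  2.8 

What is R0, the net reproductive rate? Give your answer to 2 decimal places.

lx·mx by age: 0, 0.99, 2.457, 3.42, 2.759, 2.838, 2.46, 0.196
R0 = Σ lx·mx = 15.12 → 15.12

15.12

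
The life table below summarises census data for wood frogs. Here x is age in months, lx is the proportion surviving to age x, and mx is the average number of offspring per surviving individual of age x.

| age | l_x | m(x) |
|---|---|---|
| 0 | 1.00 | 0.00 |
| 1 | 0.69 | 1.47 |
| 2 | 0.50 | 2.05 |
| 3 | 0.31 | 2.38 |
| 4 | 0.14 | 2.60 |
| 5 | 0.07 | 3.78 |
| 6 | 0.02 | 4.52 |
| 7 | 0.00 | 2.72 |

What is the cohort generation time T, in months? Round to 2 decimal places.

2.46

lx·mx: 0, 1.0143, 1.025, 0.7378, 0.364, 0.2646, 0.0904, 0 → R0 = 3.4961
x·lx·mx: 0, 1.0143, 2.05, 2.2134, 1.456, 1.323, 0.5424, 0 → Σ = 8.5991
T = 8.5991 / 3.4961 = 2.459626… → 2.46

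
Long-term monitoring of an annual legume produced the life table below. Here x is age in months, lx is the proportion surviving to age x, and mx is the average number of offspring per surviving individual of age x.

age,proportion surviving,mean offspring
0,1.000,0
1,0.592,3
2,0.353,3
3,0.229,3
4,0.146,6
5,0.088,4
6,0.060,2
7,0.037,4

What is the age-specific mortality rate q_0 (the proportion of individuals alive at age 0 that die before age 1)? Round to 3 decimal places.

0.408

q_0 = (l_0 − l_1) / l_0 = (1 − 0.592) / 1
     = 0.408 / 1 = 0.408 → 0.408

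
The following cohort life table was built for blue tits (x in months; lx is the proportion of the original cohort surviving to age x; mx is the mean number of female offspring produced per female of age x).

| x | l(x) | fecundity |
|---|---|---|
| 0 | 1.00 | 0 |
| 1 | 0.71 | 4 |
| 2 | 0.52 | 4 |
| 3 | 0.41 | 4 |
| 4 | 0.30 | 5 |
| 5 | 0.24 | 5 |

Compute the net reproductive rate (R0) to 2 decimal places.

lx·mx by age: 0, 2.84, 2.08, 1.64, 1.5, 1.2
R0 = Σ lx·mx = 9.26 → 9.26

9.26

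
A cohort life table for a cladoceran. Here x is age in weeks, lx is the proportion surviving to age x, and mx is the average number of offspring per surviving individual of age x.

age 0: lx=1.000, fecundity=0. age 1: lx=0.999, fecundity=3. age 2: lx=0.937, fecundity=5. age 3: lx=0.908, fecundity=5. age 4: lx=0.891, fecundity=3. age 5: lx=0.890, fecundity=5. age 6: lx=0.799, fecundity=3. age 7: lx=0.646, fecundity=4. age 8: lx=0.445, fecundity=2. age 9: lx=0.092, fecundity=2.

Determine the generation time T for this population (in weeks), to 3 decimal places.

3.944

lx·mx: 0, 2.997, 4.685, 4.54, 2.673, 4.45, 2.397, 2.584, 0.89, 0.184 → R0 = 25.4
x·lx·mx: 0, 2.997, 9.37, 13.62, 10.692, 22.25, 14.382, 18.088, 7.12, 1.656 → Σ = 100.175
T = 100.175 / 25.4 = 3.943898… → 3.944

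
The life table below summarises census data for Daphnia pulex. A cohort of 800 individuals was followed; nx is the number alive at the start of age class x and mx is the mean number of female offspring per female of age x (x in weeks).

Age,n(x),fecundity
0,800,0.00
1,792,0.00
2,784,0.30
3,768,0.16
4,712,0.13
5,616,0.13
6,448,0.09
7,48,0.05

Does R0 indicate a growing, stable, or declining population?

lx = nx/n0 = nx/800: 1, 0.99, 0.98, 0.96, 0.89, 0.77, 0.56, 0.06
R0 = Σ lx·mx = 0 + 0 + 0.294 + 0.1536 + 0.1157 + 0.1001 + 0.0504 + 0.003 = 0.7168
R0 < 1, so the population is declining.

declining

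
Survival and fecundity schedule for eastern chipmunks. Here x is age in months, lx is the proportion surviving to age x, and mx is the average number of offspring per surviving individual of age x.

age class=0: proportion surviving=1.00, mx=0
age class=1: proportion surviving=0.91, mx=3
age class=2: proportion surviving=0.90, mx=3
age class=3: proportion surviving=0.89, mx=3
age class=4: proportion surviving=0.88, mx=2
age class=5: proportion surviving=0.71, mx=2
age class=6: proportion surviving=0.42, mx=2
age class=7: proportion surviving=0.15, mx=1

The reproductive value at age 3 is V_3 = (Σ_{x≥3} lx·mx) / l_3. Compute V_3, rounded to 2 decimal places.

7.69

lx·mx for x ≥ 3: 2.67, 1.76, 1.42, 0.84, 0.15 → sum = 6.84
V_3 = 6.84 / l_3 = 6.84 / 0.89 = 7.685393… → 7.69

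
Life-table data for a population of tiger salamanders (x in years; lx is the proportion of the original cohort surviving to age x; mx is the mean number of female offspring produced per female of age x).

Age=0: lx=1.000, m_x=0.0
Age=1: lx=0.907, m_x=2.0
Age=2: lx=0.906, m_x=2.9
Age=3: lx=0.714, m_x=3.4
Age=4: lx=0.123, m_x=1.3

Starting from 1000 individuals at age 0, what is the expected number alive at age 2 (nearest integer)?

Expected survivors = N0 · l_2 = 1000 × 0.906 = 906 → 906

906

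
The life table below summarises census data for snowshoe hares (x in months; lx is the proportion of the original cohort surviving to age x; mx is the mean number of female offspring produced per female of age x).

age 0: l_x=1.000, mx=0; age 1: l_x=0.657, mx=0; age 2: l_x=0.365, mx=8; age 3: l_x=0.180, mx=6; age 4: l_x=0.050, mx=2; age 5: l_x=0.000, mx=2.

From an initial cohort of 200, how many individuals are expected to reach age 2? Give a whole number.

Expected survivors = N0 · l_2 = 200 × 0.365 = 73 → 73

73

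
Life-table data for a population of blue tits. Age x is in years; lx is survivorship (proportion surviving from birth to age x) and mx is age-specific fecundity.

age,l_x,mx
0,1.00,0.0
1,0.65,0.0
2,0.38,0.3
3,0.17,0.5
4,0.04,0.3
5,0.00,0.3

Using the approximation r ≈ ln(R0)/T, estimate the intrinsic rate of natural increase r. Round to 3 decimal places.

R0 = Σ lx·mx = 0 + 0 + 0.114 + 0.085 + 0.012 + 0 = 0.211
Σ x·lx·mx = 0.531; T = 0.531/0.211 = 2.51659…
r ≈ ln(R0)/T = ln(0.211)/2.51659… = -0.61826… → -0.618

-0.618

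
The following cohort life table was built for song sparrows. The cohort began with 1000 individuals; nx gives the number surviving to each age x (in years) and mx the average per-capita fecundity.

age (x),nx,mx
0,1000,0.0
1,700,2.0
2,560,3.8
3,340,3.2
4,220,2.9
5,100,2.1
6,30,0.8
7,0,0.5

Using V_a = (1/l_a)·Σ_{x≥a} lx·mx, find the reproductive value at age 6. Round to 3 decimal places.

0.800

lx = nx/n0 = nx/1000: 1, 0.7, 0.56, 0.34, 0.22, 0.1, 0.03, 0
lx·mx for x ≥ 6: 0.024, 0 → sum = 0.024
V_6 = 0.024 / l_6 = 0.024 / 0.03 = 0.8 → 0.800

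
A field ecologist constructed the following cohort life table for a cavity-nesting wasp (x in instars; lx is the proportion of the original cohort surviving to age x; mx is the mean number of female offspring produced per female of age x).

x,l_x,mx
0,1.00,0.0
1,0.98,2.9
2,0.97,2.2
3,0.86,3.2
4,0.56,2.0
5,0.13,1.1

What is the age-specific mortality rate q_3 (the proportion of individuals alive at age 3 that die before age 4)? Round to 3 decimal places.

0.349

q_3 = (l_3 − l_4) / l_3 = (0.86 − 0.56) / 0.86
     = 0.3 / 0.86 = 0.348837… → 0.349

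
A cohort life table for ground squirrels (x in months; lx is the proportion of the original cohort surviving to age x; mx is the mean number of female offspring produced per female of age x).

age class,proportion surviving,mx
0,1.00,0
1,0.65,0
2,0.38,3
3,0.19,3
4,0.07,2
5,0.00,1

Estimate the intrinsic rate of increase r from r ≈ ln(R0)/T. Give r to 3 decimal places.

R0 = Σ lx·mx = 0 + 0 + 1.14 + 0.57 + 0.14 + 0 = 1.85
Σ x·lx·mx = 4.55; T = 4.55/1.85 = 2.45946…
r ≈ ln(R0)/T = ln(1.85)/2.45946… = 0.25013… → 0.250

0.250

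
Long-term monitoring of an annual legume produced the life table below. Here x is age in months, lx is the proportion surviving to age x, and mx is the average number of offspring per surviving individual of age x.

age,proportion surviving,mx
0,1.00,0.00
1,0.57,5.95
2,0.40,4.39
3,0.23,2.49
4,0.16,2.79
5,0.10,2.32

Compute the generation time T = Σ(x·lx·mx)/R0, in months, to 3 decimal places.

1.808

lx·mx: 0, 3.3915, 1.756, 0.5727, 0.4464, 0.232 → R0 = 6.3986
x·lx·mx: 0, 3.3915, 3.512, 1.7181, 1.7856, 1.16 → Σ = 11.5672
T = 11.5672 / 6.3986 = 1.80777… → 1.808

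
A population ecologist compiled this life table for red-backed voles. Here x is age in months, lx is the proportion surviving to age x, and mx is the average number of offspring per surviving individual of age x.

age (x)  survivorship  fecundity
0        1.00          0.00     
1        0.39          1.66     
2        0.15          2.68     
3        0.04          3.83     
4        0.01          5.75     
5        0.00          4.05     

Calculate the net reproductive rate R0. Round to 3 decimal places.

lx·mx by age: 0, 0.6474, 0.402, 0.1532, 0.0575, 0
R0 = Σ lx·mx = 1.2601 → 1.260

1.260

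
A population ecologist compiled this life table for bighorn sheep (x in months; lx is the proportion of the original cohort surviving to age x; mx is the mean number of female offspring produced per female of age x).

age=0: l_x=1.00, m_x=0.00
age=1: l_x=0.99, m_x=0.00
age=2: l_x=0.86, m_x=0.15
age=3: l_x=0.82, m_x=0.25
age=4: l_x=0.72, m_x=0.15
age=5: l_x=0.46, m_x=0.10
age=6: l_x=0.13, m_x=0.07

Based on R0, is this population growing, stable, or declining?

R0 = Σ lx·mx = 0 + 0 + 0.129 + 0.205 + 0.108 + 0.046 + 0.0091 = 0.4971
R0 < 1, so the population is declining.

declining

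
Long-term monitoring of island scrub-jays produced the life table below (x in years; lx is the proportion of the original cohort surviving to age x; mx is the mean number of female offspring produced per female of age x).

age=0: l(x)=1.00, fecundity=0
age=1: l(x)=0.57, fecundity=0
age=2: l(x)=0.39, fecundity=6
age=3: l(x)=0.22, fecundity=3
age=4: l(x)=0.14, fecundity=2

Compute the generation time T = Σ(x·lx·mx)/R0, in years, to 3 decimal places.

2.372

lx·mx: 0, 0, 2.34, 0.66, 0.28 → R0 = 3.28
x·lx·mx: 0, 0, 4.68, 1.98, 1.12 → Σ = 7.78
T = 7.78 / 3.28 = 2.371951… → 2.372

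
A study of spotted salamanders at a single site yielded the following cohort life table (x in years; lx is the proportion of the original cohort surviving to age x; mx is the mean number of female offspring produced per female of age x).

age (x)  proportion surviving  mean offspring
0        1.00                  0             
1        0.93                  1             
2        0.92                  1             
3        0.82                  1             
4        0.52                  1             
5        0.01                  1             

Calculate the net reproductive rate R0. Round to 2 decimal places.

3.20

lx·mx by age: 0, 0.93, 0.92, 0.82, 0.52, 0.01
R0 = Σ lx·mx = 3.2 → 3.20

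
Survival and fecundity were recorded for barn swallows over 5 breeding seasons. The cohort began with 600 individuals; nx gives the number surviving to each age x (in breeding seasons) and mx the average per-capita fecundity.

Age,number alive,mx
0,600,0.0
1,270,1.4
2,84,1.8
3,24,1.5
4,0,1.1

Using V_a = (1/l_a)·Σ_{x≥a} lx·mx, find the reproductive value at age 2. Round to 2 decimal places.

lx = nx/n0 = nx/600: 1, 0.45, 0.14, 0.04, 0
lx·mx for x ≥ 2: 0.252, 0.06, 0 → sum = 0.312
V_2 = 0.312 / l_2 = 0.312 / 0.14 = 2.228571… → 2.23

2.23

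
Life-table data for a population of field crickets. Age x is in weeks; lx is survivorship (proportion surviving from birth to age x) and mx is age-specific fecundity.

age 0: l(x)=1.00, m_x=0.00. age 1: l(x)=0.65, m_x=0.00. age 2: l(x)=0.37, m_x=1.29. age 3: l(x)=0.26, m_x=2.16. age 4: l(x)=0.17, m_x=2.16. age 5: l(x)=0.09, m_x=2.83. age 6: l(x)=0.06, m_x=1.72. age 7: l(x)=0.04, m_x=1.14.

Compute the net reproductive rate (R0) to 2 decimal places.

1.81

lx·mx by age: 0, 0, 0.4773, 0.5616, 0.3672, 0.2547, 0.1032, 0.0456
R0 = Σ lx·mx = 1.8096 → 1.81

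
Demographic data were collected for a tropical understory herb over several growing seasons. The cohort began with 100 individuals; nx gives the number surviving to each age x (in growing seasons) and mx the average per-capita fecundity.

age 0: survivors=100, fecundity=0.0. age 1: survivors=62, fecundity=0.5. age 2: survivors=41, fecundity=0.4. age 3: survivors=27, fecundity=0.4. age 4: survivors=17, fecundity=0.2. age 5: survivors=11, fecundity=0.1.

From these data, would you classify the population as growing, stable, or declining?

declining

lx = nx/n0 = nx/100: 1, 0.62, 0.41, 0.27, 0.17, 0.11
R0 = Σ lx·mx = 0 + 0.31 + 0.164 + 0.108 + 0.034 + 0.011 = 0.627
R0 < 1, so the population is declining.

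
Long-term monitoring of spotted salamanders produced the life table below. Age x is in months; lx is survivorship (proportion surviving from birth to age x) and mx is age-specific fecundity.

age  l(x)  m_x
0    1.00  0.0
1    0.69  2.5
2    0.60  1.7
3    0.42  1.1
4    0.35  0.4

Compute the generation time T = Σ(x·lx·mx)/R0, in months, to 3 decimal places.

lx·mx: 0, 1.725, 1.02, 0.462, 0.14 → R0 = 3.347
x·lx·mx: 0, 1.725, 2.04, 1.386, 0.56 → Σ = 5.711
T = 5.711 / 3.347 = 1.706304… → 1.706

1.706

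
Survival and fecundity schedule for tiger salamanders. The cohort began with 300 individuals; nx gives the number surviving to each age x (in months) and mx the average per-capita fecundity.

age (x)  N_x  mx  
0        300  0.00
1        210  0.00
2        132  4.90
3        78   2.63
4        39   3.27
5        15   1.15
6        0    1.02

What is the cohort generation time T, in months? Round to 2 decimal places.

2.51

lx = nx/n0 = nx/300: 1, 0.7, 0.44, 0.26, 0.13, 0.05, 0
lx·mx: 0, 0, 2.156, 0.6838, 0.4251, 0.0575, 0 → R0 = 3.3224
x·lx·mx: 0, 0, 4.312, 2.0514, 1.7004, 0.2875, 0 → Σ = 8.3513
T = 8.3513 / 3.3224 = 2.513635… → 2.51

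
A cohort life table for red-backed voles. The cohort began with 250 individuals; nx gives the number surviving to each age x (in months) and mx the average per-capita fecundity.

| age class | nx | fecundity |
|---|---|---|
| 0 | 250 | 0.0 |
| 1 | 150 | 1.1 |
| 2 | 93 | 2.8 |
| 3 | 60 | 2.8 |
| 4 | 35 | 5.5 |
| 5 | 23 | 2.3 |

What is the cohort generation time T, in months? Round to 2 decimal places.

lx = nx/n0 = nx/250: 1, 0.6, 0.372, 0.24, 0.14, 0.092
lx·mx: 0, 0.66, 1.0416, 0.672, 0.77, 0.2116 → R0 = 3.3552
x·lx·mx: 0, 0.66, 2.0832, 2.016, 3.08, 1.058 → Σ = 8.8972
T = 8.8972 / 3.3552 = 2.651764… → 2.65

2.65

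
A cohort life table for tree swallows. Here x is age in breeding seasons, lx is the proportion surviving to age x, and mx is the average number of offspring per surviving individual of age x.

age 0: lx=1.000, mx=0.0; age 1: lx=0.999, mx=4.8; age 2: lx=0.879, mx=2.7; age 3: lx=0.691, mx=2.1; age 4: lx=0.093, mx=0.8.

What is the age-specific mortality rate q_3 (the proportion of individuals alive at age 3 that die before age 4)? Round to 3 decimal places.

q_3 = (l_3 − l_4) / l_3 = (0.691 − 0.093) / 0.691
     = 0.598 / 0.691 = 0.865412… → 0.865

0.865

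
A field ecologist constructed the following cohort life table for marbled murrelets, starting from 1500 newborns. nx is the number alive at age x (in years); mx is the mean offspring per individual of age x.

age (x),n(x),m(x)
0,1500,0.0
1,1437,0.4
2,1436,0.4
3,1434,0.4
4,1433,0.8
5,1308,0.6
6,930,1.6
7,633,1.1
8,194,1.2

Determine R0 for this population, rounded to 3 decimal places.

lx = nx/n0 = nx/1500: 1, 0.958, 0.95733…, 0.956, 0.95533…, 0.872, 0.62, 0.422, 0.12933…
lx·mx by age: 0, 0.3832, 0.382933…, 0.3824, 0.764267…, 0.5232, 0.992, 0.4642, 0.1552…
R0 = Σ lx·mx = 4.0474… → 4.047

4.047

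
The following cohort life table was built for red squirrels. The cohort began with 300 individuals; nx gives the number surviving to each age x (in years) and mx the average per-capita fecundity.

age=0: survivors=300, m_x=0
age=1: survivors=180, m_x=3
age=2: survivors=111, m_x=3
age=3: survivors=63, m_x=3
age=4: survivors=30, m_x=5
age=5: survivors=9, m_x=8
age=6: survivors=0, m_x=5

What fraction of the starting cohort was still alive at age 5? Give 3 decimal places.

l_5 = n_5/n_0 = 9/300 = 0.03 → 0.030

0.030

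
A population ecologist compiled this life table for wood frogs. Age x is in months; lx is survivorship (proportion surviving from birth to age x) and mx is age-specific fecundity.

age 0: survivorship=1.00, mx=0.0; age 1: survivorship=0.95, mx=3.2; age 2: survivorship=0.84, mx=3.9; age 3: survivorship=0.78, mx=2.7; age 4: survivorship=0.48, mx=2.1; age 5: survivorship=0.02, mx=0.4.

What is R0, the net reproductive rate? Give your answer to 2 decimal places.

9.44

lx·mx by age: 0, 3.04, 3.276, 2.106, 1.008, 0.008
R0 = Σ lx·mx = 9.438 → 9.44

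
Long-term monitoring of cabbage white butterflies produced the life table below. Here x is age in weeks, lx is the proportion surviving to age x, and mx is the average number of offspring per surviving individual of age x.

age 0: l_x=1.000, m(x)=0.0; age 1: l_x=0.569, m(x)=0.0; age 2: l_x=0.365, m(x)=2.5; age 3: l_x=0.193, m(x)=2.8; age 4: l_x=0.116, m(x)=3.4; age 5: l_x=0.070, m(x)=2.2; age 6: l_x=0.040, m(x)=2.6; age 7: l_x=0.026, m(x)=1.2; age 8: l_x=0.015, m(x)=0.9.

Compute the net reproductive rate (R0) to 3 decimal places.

lx·mx by age: 0, 0, 0.9125, 0.5404, 0.3944, 0.154, 0.104, 0.0312, 0.0135
R0 = Σ lx·mx = 2.15 → 2.150

2.150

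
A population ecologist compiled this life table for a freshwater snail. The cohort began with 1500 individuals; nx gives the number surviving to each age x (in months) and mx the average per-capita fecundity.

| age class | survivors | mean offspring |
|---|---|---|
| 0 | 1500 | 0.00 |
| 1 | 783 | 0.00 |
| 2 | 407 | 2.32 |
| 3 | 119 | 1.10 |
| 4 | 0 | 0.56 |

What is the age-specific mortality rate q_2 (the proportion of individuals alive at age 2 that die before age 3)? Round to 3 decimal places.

0.708

lx = nx/n0 = nx/1500: 1, 0.522, 0.27133…, 0.07933…, 0
q_2 = (l_2 − l_3) / l_2 = (0.271333… − 0.079333…) / 0.271333…
     = 0.192… / 0.271333… = 0.707617… → 0.708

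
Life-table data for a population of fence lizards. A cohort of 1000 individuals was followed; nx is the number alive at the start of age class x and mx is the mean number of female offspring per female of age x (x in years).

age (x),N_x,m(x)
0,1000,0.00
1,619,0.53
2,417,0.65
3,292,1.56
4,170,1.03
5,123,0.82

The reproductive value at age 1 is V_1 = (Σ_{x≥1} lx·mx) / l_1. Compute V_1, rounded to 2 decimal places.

lx = nx/n0 = nx/1000: 1, 0.619, 0.417, 0.292, 0.17, 0.123
lx·mx for x ≥ 1: 0.32807, 0.27105, 0.45552, 0.1751, 0.10086 → sum = 1.3306
V_1 = 1.3306 / l_1 = 1.3306 / 0.619 = 2.149596… → 2.15

2.15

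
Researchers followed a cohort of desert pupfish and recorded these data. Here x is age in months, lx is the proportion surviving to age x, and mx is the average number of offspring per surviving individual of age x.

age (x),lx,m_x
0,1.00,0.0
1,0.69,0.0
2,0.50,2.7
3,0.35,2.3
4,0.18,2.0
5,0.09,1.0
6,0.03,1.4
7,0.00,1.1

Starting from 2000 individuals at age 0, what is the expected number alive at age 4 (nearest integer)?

Expected survivors = N0 · l_4 = 2000 × 0.18 = 360 → 360

360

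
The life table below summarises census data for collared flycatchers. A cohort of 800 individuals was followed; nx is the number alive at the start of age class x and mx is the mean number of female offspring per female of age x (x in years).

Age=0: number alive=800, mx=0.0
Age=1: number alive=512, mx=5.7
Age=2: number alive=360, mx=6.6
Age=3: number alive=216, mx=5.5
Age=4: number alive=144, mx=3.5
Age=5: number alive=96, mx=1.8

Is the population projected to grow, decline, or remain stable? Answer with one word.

growing

lx = nx/n0 = nx/800: 1, 0.64, 0.45, 0.27, 0.18, 0.12
R0 = Σ lx·mx = 0 + 3.648 + 2.97 + 1.485 + 0.63 + 0.216 = 8.949
R0 > 1, so the population is growing.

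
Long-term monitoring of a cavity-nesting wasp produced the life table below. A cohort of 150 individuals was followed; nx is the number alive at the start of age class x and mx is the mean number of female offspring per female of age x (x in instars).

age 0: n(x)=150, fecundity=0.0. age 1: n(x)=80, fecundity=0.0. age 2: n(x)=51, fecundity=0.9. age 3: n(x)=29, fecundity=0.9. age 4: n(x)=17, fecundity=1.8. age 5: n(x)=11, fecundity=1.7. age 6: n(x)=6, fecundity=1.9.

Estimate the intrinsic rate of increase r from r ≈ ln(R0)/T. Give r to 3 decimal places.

lx = nx/n0 = nx/150: 1, 0.53333…, 0.34, 0.19333…, 0.11333…, 0.07333…, 0.04
R0 = Σ lx·mx = 0 + 0 + 0.306 + 0.174… + 0.204… + 0.12467… + 0.076 = 0.884667…
Σ x·lx·mx = 3.029333…; T = 3.029333…/0.884667… = 3.42427…
r ≈ ln(R0)/T = ln(0.884667…)/3.42427… = -0.03579… → -0.036

-0.036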